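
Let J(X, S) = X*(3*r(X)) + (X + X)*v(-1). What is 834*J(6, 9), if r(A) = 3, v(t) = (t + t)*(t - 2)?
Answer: 105084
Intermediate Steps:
v(t) = 2*t*(-2 + t) (v(t) = (2*t)*(-2 + t) = 2*t*(-2 + t))
J(X, S) = 21*X (J(X, S) = X*(3*3) + (X + X)*(2*(-1)*(-2 - 1)) = X*9 + (2*X)*(2*(-1)*(-3)) = 9*X + (2*X)*6 = 9*X + 12*X = 21*X)
834*J(6, 9) = 834*(21*6) = 834*126 = 105084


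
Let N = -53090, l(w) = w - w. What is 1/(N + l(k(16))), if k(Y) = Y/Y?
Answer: -1/53090 ≈ -1.8836e-5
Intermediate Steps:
k(Y) = 1
l(w) = 0
1/(N + l(k(16))) = 1/(-53090 + 0) = 1/(-53090) = -1/53090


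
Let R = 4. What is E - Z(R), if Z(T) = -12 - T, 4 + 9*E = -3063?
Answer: -2923/9 ≈ -324.78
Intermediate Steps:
E = -3067/9 (E = -4/9 + (1/9)*(-3063) = -4/9 - 1021/3 = -3067/9 ≈ -340.78)
E - Z(R) = -3067/9 - (-12 - 1*4) = -3067/9 - (-12 - 4) = -3067/9 - 1*(-16) = -3067/9 + 16 = -2923/9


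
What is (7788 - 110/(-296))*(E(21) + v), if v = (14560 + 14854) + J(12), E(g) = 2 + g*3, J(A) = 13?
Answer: 8498702267/37 ≈ 2.2969e+8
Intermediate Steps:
E(g) = 2 + 3*g
v = 29427 (v = (14560 + 14854) + 13 = 29414 + 13 = 29427)
(7788 - 110/(-296))*(E(21) + v) = (7788 - 110/(-296))*((2 + 3*21) + 29427) = (7788 - 110*(-1/296))*((2 + 63) + 29427) = (7788 + 55/148)*(65 + 29427) = (1152679/148)*29492 = 8498702267/37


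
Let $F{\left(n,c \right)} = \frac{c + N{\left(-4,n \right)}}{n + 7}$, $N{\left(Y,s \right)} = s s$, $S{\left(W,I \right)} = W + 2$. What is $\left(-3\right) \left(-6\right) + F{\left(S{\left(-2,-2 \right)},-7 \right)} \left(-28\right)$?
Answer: $46$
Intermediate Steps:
$S{\left(W,I \right)} = 2 + W$
$N{\left(Y,s \right)} = s^{2}$
$F{\left(n,c \right)} = \frac{c + n^{2}}{7 + n}$ ($F{\left(n,c \right)} = \frac{c + n^{2}}{n + 7} = \frac{c + n^{2}}{7 + n}$)
$\left(-3\right) \left(-6\right) + F{\left(S{\left(-2,-2 \right)},-7 \right)} \left(-28\right) = \left(-3\right) \left(-6\right) + \frac{-7 + \left(2 - 2\right)^{2}}{7 + \left(2 - 2\right)} \left(-28\right) = 18 + \frac{-7 + 0^{2}}{7 + 0} \left(-28\right) = 18 + \frac{-7 + 0}{7} \left(-28\right) = 18 + \frac{1}{7} \left(-7\right) \left(-28\right) = 18 - -28 = 18 + 28 = 46$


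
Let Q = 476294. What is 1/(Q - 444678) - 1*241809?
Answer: -7645033343/31616 ≈ -2.4181e+5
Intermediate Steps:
1/(Q - 444678) - 1*241809 = 1/(476294 - 444678) - 1*241809 = 1/31616 - 241809 = -7645033343/31616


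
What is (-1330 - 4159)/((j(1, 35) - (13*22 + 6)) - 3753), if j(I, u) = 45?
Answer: 5489/4000 ≈ 1.3722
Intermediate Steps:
(-1330 - 4159)/((j(1, 35) - (13*22 + 6)) - 3753) = (-1330 - 4159)/((45 - (13*22 + 6)) - 3753) = -5489/((45 - (286 + 6)) - 3753) = -5489/((45 - 1*292) - 3753) = -5489/((45 - 292) - 3753) = -5489/(-247 - 3753) = -5489/(-4000) = -5489*(-1/4000) = 5489/4000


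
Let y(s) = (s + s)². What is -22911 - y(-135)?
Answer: -95811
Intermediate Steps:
y(s) = 4*s² (y(s) = (2*s)² = 4*s²)
-22911 - y(-135) = -22911 - 4*(-135)² = -22911 - 4*18225 = -22911 - 1*72900 = -22911 - 72900 = -95811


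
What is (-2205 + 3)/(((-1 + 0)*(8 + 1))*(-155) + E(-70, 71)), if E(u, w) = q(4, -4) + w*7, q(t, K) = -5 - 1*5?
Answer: -1101/941 ≈ -1.1700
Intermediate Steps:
q(t, K) = -10 (q(t, K) = -5 - 5 = -10)
E(u, w) = -10 + 7*w (E(u, w) = -10 + w*7 = -10 + 7*w)
(-2205 + 3)/(((-1 + 0)*(8 + 1))*(-155) + E(-70, 71)) = (-2205 + 3)/(((-1 + 0)*(8 + 1))*(-155) + (-10 + 7*71)) = -2202/(-1*9*(-155) + (-10 + 497)) = -2202/(-9*(-155) + 487) = -2202/(1395 + 487) = -2202/1882 = -2202*1/1882 = -1101/941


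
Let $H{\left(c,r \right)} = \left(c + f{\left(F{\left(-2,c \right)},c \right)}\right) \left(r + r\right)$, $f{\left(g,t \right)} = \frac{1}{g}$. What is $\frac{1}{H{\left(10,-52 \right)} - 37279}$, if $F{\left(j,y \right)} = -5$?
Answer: $- \frac{5}{191491} \approx -2.6111 \cdot 10^{-5}$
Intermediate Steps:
$H{\left(c,r \right)} = 2 r \left(- \frac{1}{5} + c\right)$ ($H{\left(c,r \right)} = \left(c + \frac{1}{-5}\right) \left(r + r\right) = \left(c - \frac{1}{5}\right) 2 r = \left(- \frac{1}{5} + c\right) 2 r = 2 r \left(- \frac{1}{5} + c\right)$)
$\frac{1}{H{\left(10,-52 \right)} - 37279} = \frac{1}{\frac{2}{5} \left(-52\right) \left(-1 + 5 \cdot 10\right) - 37279} = \frac{1}{\frac{2}{5} \left(-52\right) \left(-1 + 50\right) - 37279} = \frac{1}{\frac{2}{5} \left(-52\right) 49 - 37279} = \frac{1}{- \frac{5096}{5} - 37279} = \frac{1}{- \frac{191491}{5}} = - \frac{5}{191491}$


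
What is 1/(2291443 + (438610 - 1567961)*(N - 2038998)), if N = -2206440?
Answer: 1/4794591942181 ≈ 2.0857e-13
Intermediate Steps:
1/(2291443 + (438610 - 1567961)*(N - 2038998)) = 1/(2291443 + (438610 - 1567961)*(-2206440 - 2038998)) = 1/(2291443 - 1129351*(-4245438)) = 1/(2291443 + 4794589650738) = 1/4794591942181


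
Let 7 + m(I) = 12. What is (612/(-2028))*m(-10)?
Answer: -255/169 ≈ -1.5089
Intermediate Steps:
m(I) = 5 (m(I) = -7 + 12 = 5)
(612/(-2028))*m(-10) = (612/(-2028))*5 = (612*(-1/2028))*5 = -51/169*5 = -255/169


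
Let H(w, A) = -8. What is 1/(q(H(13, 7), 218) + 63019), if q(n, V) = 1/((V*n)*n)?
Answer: 13952/879241089 ≈ 1.5868e-5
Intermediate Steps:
q(n, V) = 1/(V*n²)
1/(q(H(13, 7), 218) + 63019) = 1/(1/(218*(-8)²) + 63019) = 1/((1/218)*(1/64) + 63019) = 1/(1/13952 + 63019) = 1/(879241089/13952) = 13952/879241089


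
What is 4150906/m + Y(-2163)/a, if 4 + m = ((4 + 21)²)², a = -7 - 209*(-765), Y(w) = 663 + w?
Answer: 331526308984/31225852119 ≈ 10.617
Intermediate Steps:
a = 159878 (a = -7 + 159885 = 159878)
m = 390621 (m = -4 + ((4 + 21)²)² = -4 + (25²)² = -4 + 625² = -4 + 390625 = 390621)
4150906/m + Y(-2163)/a = 4150906/390621 + (663 - 2163)/159878 = 4150906*(1/390621) - 1500*1/159878 = 4150906/390621 - 750/79939 = 331526308984/31225852119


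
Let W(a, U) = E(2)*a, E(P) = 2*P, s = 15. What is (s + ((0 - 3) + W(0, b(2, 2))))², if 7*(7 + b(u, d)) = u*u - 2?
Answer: 144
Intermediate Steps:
b(u, d) = -51/7 + u²/7 (b(u, d) = -7 + (u*u - 2)/7 = -7 + (u² - 2)/7 = -7 + (-2 + u²)/7 = -7 + (-2/7 + u²/7) = -51/7 + u²/7)
W(a, U) = 4*a (W(a, U) = (2*2)*a = 4*a)
(s + ((0 - 3) + W(0, b(2, 2))))² = (15 + ((0 - 3) + 4*0))² = (15 + (-3 + 0))² = (15 - 3)² = 12² = 144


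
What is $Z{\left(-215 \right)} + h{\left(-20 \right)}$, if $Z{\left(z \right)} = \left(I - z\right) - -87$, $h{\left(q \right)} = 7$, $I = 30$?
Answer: $339$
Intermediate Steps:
$Z{\left(z \right)} = 117 - z$ ($Z{\left(z \right)} = \left(30 - z\right) - -87 = \left(30 - z\right) + 87 = 117 - z$)
$Z{\left(-215 \right)} + h{\left(-20 \right)} = \left(117 - -215\right) + 7 = \left(117 + 215\right) + 7 = 332 + 7 = 339$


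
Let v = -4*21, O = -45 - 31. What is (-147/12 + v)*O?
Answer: 7315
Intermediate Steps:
O = -76
v = -84
(-147/12 + v)*O = (-147/12 - 84)*(-76) = (-147*1/12 - 84)*(-76) = (-49/4 - 84)*(-76) = -385/4*(-76) = 7315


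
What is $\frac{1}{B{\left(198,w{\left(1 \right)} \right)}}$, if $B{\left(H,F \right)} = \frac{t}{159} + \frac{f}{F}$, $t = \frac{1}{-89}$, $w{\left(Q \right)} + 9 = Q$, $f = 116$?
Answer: $- \frac{28302}{410381} \approx -0.068965$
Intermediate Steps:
$w{\left(Q \right)} = -9 + Q$
$t = - \frac{1}{89} \approx -0.011236$
$B{\left(H,F \right)} = - \frac{1}{14151} + \frac{116}{F}$ ($B{\left(H,F \right)} = - \frac{1}{89 \cdot 159} + \frac{116}{F} = \left(- \frac{1}{89}\right) \frac{1}{159} + \frac{116}{F} = - \frac{1}{14151} + \frac{116}{F}$)
$\frac{1}{B{\left(198,w{\left(1 \right)} \right)}} = \frac{1}{\frac{1}{14151} \frac{1}{-9 + 1} \left(1641516 - \left(-9 + 1\right)\right)} = \frac{1}{\frac{1}{14151} \frac{1}{-8} \left(1641516 - -8\right)} = \frac{1}{\frac{1}{14151} \left(- \frac{1}{8}\right) \left(1641516 + 8\right)} = \frac{1}{\frac{1}{14151} \left(- \frac{1}{8}\right) 1641524} = \frac{1}{- \frac{410381}{28302}} = - \frac{28302}{410381}$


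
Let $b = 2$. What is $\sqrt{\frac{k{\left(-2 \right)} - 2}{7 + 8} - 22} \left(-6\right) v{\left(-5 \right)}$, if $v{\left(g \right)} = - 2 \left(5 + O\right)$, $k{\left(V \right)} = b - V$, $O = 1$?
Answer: $\frac{48 i \sqrt{1230}}{5} \approx 336.69 i$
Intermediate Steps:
$k{\left(V \right)} = 2 - V$
$v{\left(g \right)} = -12$ ($v{\left(g \right)} = - 2 \left(5 + 1\right) = \left(-2\right) 6 = -12$)
$\sqrt{\frac{k{\left(-2 \right)} - 2}{7 + 8} - 22} \left(-6\right) v{\left(-5 \right)} = \sqrt{\frac{\left(2 - -2\right) - 2}{7 + 8} - 22} \left(-6\right) \left(-12\right) = \sqrt{\frac{\left(2 + 2\right) - 2}{15} - 22} \left(-6\right) \left(-12\right) = \sqrt{\left(4 - 2\right) \frac{1}{15} - 22} \left(-6\right) \left(-12\right) = \sqrt{2 \cdot \frac{1}{15} - 22} \left(-6\right) \left(-12\right) = \sqrt{\frac{2}{15} - 22} \left(-6\right) \left(-12\right) = \sqrt{- \frac{328}{15}} \left(-6\right) \left(-12\right) = \frac{2 i \sqrt{1230}}{15} \left(-6\right) \left(-12\right) = - \frac{4 i \sqrt{1230}}{5} \left(-12\right) = \frac{48 i \sqrt{1230}}{5}$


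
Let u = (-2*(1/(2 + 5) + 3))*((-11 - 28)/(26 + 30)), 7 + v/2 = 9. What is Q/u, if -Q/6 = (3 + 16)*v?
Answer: -14896/143 ≈ -104.17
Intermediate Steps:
v = 4 (v = -14 + 2*9 = -14 + 18 = 4)
Q = -456 (Q = -6*(3 + 16)*4 = -114*4 = -6*76 = -456)
u = 429/98 (u = (-2*(1/7 + 3))*(-39/56) = (-2*(1/7 + 3))*(-39*1/56) = -2*22/7*(-39/56) = -44/7*(-39/56) = 429/98 ≈ 4.3775)
Q/u = -456/429/98 = -456*98/429 = -14896/143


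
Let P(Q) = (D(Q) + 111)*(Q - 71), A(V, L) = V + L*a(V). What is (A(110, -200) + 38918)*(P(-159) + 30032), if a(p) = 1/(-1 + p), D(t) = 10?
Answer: 9366982104/109 ≈ 8.5936e+7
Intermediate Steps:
A(V, L) = V + L/(-1 + V)
P(Q) = -8591 + 121*Q (P(Q) = (10 + 111)*(Q - 71) = 121*(-71 + Q) = -8591 + 121*Q)
(A(110, -200) + 38918)*(P(-159) + 30032) = ((-200 + 110*(-1 + 110))/(-1 + 110) + 38918)*((-8591 + 121*(-159)) + 30032) = ((-200 + 110*109)/109 + 38918)*((-8591 - 19239) + 30032) = ((-200 + 11990)/109 + 38918)*(-27830 + 30032) = ((1/109)*11790 + 38918)*2202 = (11790/109 + 38918)*2202 = (4253852/109)*2202 = 9366982104/109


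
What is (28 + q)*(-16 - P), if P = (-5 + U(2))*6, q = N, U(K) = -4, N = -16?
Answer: 456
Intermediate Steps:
q = -16
P = -54 (P = (-5 - 4)*6 = -9*6 = -54)
(28 + q)*(-16 - P) = (28 - 16)*(-16 - 1*(-54)) = 12*(-16 + 54) = 12*38 = 456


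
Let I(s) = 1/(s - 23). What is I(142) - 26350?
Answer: -3135649/119 ≈ -26350.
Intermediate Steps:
I(s) = 1/(-23 + s)
I(142) - 26350 = 1/(-23 + 142) - 26350 = 1/119 - 26350 = -3135649/119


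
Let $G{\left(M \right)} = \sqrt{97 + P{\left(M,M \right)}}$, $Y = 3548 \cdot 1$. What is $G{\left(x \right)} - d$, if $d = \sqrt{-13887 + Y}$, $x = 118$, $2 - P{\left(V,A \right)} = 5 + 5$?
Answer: $\sqrt{89} - 7 i \sqrt{211} \approx 9.434 - 101.68 i$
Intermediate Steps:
$P{\left(V,A \right)} = -8$ ($P{\left(V,A \right)} = 2 - \left(5 + 5\right) = 2 - 10 = -8$)
$Y = 3548$
$G{\left(M \right)} = \sqrt{89}$ ($G{\left(M \right)} = \sqrt{97 - 8} = \sqrt{89}$)
$d = 7 i \sqrt{211}$ ($d = \sqrt{-13887 + 3548} = \sqrt{-10339} = 7 i \sqrt{211} \approx 101.68 i$)
$G{\left(x \right)} - d = \sqrt{89} - 7 i \sqrt{211}$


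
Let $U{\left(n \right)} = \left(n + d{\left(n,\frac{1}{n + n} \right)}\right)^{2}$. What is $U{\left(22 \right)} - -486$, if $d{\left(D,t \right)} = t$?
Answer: $\frac{1879857}{1936} \approx 971.0$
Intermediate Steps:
$U{\left(n \right)} = \left(n + \frac{1}{2 n}\right)^{2}$ ($U{\left(n \right)} = \left(n + \frac{1}{n + n}\right)^{2} = \left(n + \frac{1}{2 n}\right)^{2}$)
$U{\left(22 \right)} - -486 = \left(22 + \frac{1}{2 \cdot 22}\right)^{2} - -486 = \left(22 + \frac{1}{2} \cdot \frac{1}{22}\right)^{2} + 486 = \left(22 + \frac{1}{44}\right)^{2} + 486 = \left(\frac{969}{44}\right)^{2} + 486 = \frac{938961}{1936} + 486 = \frac{1879857}{1936}$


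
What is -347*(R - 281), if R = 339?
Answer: -20126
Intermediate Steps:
-347*(R - 281) = -347*(339 - 281) = -347*58 = -20126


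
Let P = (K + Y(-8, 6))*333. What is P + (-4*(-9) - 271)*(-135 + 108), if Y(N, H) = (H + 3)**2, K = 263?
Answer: 120897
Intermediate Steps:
Y(N, H) = (3 + H)**2
P = 114552 (P = (263 + (3 + 6)**2)*333 = (263 + 9**2)*333 = (263 + 81)*333 = 344*333 = 114552)
P + (-4*(-9) - 271)*(-135 + 108) = 114552 + (-4*(-9) - 271)*(-135 + 108) = 114552 + (36 - 271)*(-27) = 114552 - 235*(-27) = 114552 + 6345 = 120897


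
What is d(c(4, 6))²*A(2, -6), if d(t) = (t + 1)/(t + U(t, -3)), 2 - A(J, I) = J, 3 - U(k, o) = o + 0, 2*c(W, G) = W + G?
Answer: 0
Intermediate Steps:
c(W, G) = G/2 + W/2 (c(W, G) = (W + G)/2 = (G + W)/2 = G/2 + W/2)
U(k, o) = 3 - o (U(k, o) = 3 - (o + 0) = 3 - o)
A(J, I) = 2 - J
d(t) = (1 + t)/(6 + t) (d(t) = (t + 1)/(t + (3 - 1*(-3))) = (1 + t)/(t + (3 + 3)) = (1 + t)/(t + 6) = (1 + t)/(6 + t))
d(c(4, 6))²*A(2, -6) = ((1 + ((½)*6 + (½)*4))/(6 + ((½)*6 + (½)*4)))²*(2 - 1*2) = ((1 + (3 + 2))/(6 + (3 + 2)))²*(2 - 2) = ((1 + 5)/(6 + 5))²*0 = (6/11)²*0 = (36/121)*0 = 0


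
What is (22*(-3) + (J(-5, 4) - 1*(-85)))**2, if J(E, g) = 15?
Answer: 1156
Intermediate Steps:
(22*(-3) + (J(-5, 4) - 1*(-85)))**2 = (22*(-3) + (15 - 1*(-85)))**2 = (-66 + (15 + 85))**2 = (-66 + 100)**2 = 34**2 = 1156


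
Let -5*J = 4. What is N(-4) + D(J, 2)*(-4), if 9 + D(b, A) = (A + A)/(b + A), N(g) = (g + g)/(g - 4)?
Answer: 71/3 ≈ 23.667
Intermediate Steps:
J = -⅘ (J = -⅕*4 = -⅘ ≈ -0.80000)
N(g) = 2*g/(-4 + g) (N(g) = (2*g)/(-4 + g) = 2*g/(-4 + g))
D(b, A) = -9 + 2*A/(A + b) (D(b, A) = -9 + (A + A)/(b + A) = -9 + (2*A)/(A + b) = -9 + 2*A/(A + b))
N(-4) + D(J, 2)*(-4) = 2*(-4)/(-4 - 4) + ((-9*(-⅘) - 7*2)/(2 - ⅘))*(-4) = 2*(-4)/(-8) + ((36/5 - 14)/(6/5))*(-4) = 2*(-4)*(-⅛) + ((⅚)*(-34/5))*(-4) = 1 - 17/3*(-4) = 1 + 68/3 = 71/3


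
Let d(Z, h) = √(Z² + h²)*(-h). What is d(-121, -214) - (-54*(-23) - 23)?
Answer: -1219 + 214*√60437 ≈ 51391.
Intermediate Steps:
d(Z, h) = -h*√(Z² + h²)
d(-121, -214) - (-54*(-23) - 23) = -1*(-214)*√((-121)² + (-214)²) - (-54*(-23) - 23) = -1*(-214)*√(14641 + 45796) - (1242 - 23) = -1*(-214)*√60437 - 1*1219 = 214*√60437 - 1219 = -1219 + 214*√60437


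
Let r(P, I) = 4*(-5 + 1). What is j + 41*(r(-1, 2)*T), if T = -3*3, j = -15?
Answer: 5889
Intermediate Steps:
r(P, I) = -16 (r(P, I) = 4*(-4) = -16)
T = -9
j + 41*(r(-1, 2)*T) = -15 + 41*(-16*(-9)) = -15 + 41*144 = -15 + 5904 = 5889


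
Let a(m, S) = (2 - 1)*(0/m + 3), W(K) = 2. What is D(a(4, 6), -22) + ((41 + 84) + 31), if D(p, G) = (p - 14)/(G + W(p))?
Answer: 3131/20 ≈ 156.55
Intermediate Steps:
a(m, S) = 3 (a(m, S) = 1*(0 + 3) = 1*3 = 3)
D(p, G) = (-14 + p)/(2 + G) (D(p, G) = (p - 14)/(G + 2) = (-14 + p)/(2 + G))
D(a(4, 6), -22) + ((41 + 84) + 31) = (-14 + 3)/(2 - 22) + ((41 + 84) + 31) = -11/(-20) + (125 + 31) = -1/20*(-11) + 156 = 11/20 + 156 = 3131/20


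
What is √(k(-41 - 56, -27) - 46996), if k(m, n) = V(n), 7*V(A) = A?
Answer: 11*I*√19033/7 ≈ 216.79*I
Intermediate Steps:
V(A) = A/7
k(m, n) = n/7
√(k(-41 - 56, -27) - 46996) = √((⅐)*(-27) - 46996) = √(-27/7 - 46996) = √(-328999/7) = 11*I*√19033/7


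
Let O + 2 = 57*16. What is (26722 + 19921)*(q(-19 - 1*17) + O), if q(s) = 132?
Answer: 48602006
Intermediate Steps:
O = 910 (O = -2 + 57*16 = -2 + 912 = 910)
(26722 + 19921)*(q(-19 - 1*17) + O) = (26722 + 19921)*(132 + 910) = 46643*1042 = 48602006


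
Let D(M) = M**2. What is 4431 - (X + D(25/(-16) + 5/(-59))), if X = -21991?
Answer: 23543177367/891136 ≈ 26419.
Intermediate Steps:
4431 - (X + D(25/(-16) + 5/(-59))) = 4431 - (-21991 + (25/(-16) + 5/(-59))**2) = 4431 - (-21991 + (25*(-1/16) + 5*(-1/59))**2) = 4431 - (-21991 + (-25/16 - 5/59)**2) = 4431 - (-21991 + (-1555/944)**2) = 4431 - (-21991 + 2418025/891136) = 4431 - 1*(-19594553751/891136) = 4431 + 19594553751/891136 = 23543177367/891136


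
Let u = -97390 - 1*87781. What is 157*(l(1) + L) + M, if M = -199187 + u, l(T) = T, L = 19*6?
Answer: -366303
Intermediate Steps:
L = 114
u = -185171 (u = -97390 - 87781 = -185171)
M = -384358 (M = -199187 - 185171 = -384358)
157*(l(1) + L) + M = 157*(1 + 114) - 384358 = 157*115 - 384358 = 18055 - 384358 = -366303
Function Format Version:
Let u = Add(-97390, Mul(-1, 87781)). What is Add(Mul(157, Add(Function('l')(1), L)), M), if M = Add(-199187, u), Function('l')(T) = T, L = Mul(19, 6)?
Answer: -366303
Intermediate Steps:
L = 114
u = -185171 (u = Add(-97390, -87781) = -185171)
M = -384358 (M = Add(-199187, -185171) = -384358)
Add(Mul(157, Add(Function('l')(1), L)), M) = Add(Mul(157, Add(1, 114)), -384358) = Add(Mul(157, 115), -384358) = Add(18055, -384358) = -366303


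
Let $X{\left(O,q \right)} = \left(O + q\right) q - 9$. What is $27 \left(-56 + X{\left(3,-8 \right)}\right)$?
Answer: $-675$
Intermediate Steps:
$X{\left(O,q \right)} = -9 + q \left(O + q\right)$ ($X{\left(O,q \right)} = q \left(O + q\right) - 9 = -9 + q \left(O + q\right)$)
$27 \left(-56 + X{\left(3,-8 \right)}\right) = 27 \left(-56 + \left(-9 + \left(-8\right)^{2} + 3 \left(-8\right)\right)\right) = 27 \left(-56 - -31\right) = 27 \left(-56 + 31\right) = 27 \left(-25\right) = -675$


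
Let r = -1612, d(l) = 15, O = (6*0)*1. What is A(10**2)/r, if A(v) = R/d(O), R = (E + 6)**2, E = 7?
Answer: -13/1860 ≈ -0.0069892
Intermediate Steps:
O = 0 (O = 0*1 = 0)
R = 169 (R = (7 + 6)**2 = 13**2 = 169)
A(v) = 169/15
A(10**2)/r = (169/15)/(-1612) = (169/15)*(-1/1612) = -13/1860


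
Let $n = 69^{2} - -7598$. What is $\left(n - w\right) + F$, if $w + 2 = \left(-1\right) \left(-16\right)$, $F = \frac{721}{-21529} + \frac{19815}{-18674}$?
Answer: $\frac{4962651719281}{402032546} \approx 12344.0$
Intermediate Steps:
$n = 12359$ ($n = 4761 + 7598 = 12359$)
$F = - \frac{440061089}{402032546}$ ($F = 721 \left(- \frac{1}{21529}\right) + 19815 \left(- \frac{1}{18674}\right) = - \frac{721}{21529} - \frac{19815}{18674} = - \frac{440061089}{402032546} \approx -1.0946$)
$w = 14$ ($w = -2 - -16 = -2 + 16 = 14$)
$\left(n - w\right) + F = \left(12359 - 14\right) - \frac{440061089}{402032546} = 12345 - \frac{440061089}{402032546} = \frac{4962651719281}{402032546}$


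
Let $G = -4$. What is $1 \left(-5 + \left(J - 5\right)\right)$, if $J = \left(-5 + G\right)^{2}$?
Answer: $71$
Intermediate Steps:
$J = 81$ ($J = \left(-5 - 4\right)^{2} = \left(-9\right)^{2} = 81$)
$1 \left(-5 + \left(J - 5\right)\right) = 1 \left(-5 + \left(81 - 5\right)\right) = 1 \left(-5 + 76\right) = 1 \cdot 71 = 71$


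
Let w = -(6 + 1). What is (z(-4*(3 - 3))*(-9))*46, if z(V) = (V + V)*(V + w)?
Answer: 0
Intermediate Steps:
w = -7 (w = -1*7 = -7)
z(V) = 2*V*(-7 + V) (z(V) = (V + V)*(V - 7) = (2*V)*(-7 + V) = 2*V*(-7 + V))
(z(-4*(3 - 3))*(-9))*46 = ((2*(-4*(3 - 3))*(-7 - 4*(3 - 3)))*(-9))*46 = ((2*(-4*0)*(-7 - 4*0))*(-9))*46 = ((2*0*(-7 + 0))*(-9))*46 = ((2*0*(-7))*(-9))*46 = (0*(-9))*46 = 0*46 = 0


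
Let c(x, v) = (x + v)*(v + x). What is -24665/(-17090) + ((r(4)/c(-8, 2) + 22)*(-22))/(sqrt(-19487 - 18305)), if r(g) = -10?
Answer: 4933/3418 + 4301*I*sqrt(2362)/85032 ≈ 1.4432 + 2.4583*I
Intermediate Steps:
c(x, v) = (v + x)**2 (c(x, v) = (v + x)*(v + x) = (v + x)**2)
-24665/(-17090) + ((r(4)/c(-8, 2) + 22)*(-22))/(sqrt(-19487 - 18305)) = -24665/(-17090) + ((-10/(2 - 8)**2 + 22)*(-22))/(sqrt(-19487 - 18305)) = -24665*(-1/17090) + ((-10/((-6)**2) + 22)*(-22))/(sqrt(-37792)) = 4933/3418 + ((-10/36 + 22)*(-22))/((4*I*sqrt(2362))) = 4933/3418 + ((-10*1/36 + 22)*(-22))*(-I*sqrt(2362)/9448) = 4933/3418 + ((-5/18 + 22)*(-22))*(-I*sqrt(2362)/9448) = 4933/3418 + ((391/18)*(-22))*(-I*sqrt(2362)/9448) = 4933/3418 - (-4301)*I*sqrt(2362)/85032 = 4933/3418 + 4301*I*sqrt(2362)/85032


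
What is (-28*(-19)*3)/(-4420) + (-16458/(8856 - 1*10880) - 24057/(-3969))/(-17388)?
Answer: -114936634627/317590313040 ≈ -0.36190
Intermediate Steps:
(-28*(-19)*3)/(-4420) + (-16458/(8856 - 1*10880) - 24057/(-3969))/(-17388) = (532*3)*(-1/4420) + (-16458/(8856 - 10880) - 24057*(-1/3969))*(-1/17388) = 1596*(-1/4420) + (-16458/(-2024) + 297/49)*(-1/17388) = -399/1105 + (-16458*(-1/2024) + 297/49)*(-1/17388) = -399/1105 + (8229/1012 + 297/49)*(-1/17388) = -399/1105 + (703785/49588)*(-1/17388) = -399/1105 - 234595/287412048 = -114936634627/317590313040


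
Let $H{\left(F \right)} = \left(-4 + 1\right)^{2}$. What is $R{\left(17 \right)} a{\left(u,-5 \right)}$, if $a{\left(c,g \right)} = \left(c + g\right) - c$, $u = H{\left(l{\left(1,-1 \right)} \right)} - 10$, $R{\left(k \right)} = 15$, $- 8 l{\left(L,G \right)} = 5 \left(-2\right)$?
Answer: $-75$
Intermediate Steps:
$l{\left(L,G \right)} = \frac{5}{4}$ ($l{\left(L,G \right)} = - \frac{5 \left(-2\right)}{8} = \left(- \frac{1}{8}\right) \left(-10\right) = \frac{5}{4}$)
$H{\left(F \right)} = 9$ ($H{\left(F \right)} = \left(-3\right)^{2} = 9$)
$u = -1$ ($u = 9 - 10 = -1$)
$a{\left(c,g \right)} = g$
$R{\left(17 \right)} a{\left(u,-5 \right)} = 15 \left(-5\right) = -75$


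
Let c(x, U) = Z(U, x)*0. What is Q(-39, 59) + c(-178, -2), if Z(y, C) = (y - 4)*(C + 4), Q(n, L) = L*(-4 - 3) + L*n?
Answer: -2714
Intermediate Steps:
Q(n, L) = -7*L + L*n (Q(n, L) = L*(-7) + L*n = -7*L + L*n)
Z(y, C) = (-4 + y)*(4 + C)
c(x, U) = 0 (c(x, U) = (-16 - 4*x + 4*U + x*U)*0 = (-16 - 4*x + 4*U + U*x)*0 = 0)
Q(-39, 59) + c(-178, -2) = 59*(-7 - 39) + 0 = 59*(-46) + 0 = -2714 + 0 = -2714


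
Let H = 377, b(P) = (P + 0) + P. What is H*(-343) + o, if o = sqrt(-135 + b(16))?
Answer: -129311 + I*sqrt(103) ≈ -1.2931e+5 + 10.149*I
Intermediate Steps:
b(P) = 2*P (b(P) = P + P = 2*P)
o = I*sqrt(103) (o = sqrt(-135 + 2*16) = sqrt(-135 + 32) = sqrt(-103) = I*sqrt(103) ≈ 10.149*I)
H*(-343) + o = 377*(-343) + I*sqrt(103) = -129311 + I*sqrt(103)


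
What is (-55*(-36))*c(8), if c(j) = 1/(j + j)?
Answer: 495/4 ≈ 123.75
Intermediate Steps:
c(j) = 1/(2*j)
(-55*(-36))*c(8) = (-55*(-36))*((1/2)/8) = 1980*((1/2)*(1/8)) = 1980*(1/16) = 495/4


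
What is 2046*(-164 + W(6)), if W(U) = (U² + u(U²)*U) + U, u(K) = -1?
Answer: -261888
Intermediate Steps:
W(U) = U² (W(U) = (U² - U) + U = U²)
2046*(-164 + W(6)) = 2046*(-164 + 6²) = 2046*(-164 + 36) = 2046*(-128) = -261888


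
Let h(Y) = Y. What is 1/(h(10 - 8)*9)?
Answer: 1/18 ≈ 0.055556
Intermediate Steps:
1/(h(10 - 8)*9) = 1/((10 - 8)*9) = 1/(2*9) = 1/18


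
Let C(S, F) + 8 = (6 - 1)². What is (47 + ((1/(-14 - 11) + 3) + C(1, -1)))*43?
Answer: 71982/25 ≈ 2879.3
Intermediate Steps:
C(S, F) = 17 (C(S, F) = -8 + (6 - 1)² = -8 + 5² = -8 + 25 = 17)
(47 + ((1/(-14 - 11) + 3) + C(1, -1)))*43 = (47 + ((1/(-14 - 11) + 3) + 17))*43 = (47 + ((1/(-25) + 3) + 17))*43 = (47 + ((-1/25 + 3) + 17))*43 = (47 + (74/25 + 17))*43 = (47 + 499/25)*43 = (1674/25)*43 = 71982/25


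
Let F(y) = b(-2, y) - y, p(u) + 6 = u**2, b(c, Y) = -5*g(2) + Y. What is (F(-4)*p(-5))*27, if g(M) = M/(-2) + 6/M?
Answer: -5130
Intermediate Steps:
g(M) = 6/M - M/2 (g(M) = M*(-1/2) + 6/M = -M/2 + 6/M = 6/M - M/2)
b(c, Y) = -10 + Y (b(c, Y) = -5*(6/2 - 1/2*2) + Y = -5*(6*(1/2) - 1) + Y = -5*(3 - 1) + Y = -5*2 + Y = -10 + Y)
p(u) = -6 + u**2
F(y) = -10 (F(y) = (-10 + y) - y = -10)
(F(-4)*p(-5))*27 = -10*(-6 + (-5)**2)*27 = -10*(-6 + 25)*27 = -10*19*27 = -190*27 = -5130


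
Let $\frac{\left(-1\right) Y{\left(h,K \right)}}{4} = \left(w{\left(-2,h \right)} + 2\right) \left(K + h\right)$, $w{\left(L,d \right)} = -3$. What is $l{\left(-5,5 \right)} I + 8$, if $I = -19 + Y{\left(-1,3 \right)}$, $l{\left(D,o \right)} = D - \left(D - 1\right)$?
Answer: $-3$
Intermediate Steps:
$l{\left(D,o \right)} = 1$ ($l{\left(D,o \right)} = D - \left(-1 + D\right) = 1$)
$Y{\left(h,K \right)} = 4 K + 4 h$ ($Y{\left(h,K \right)} = - 4 \left(-3 + 2\right) \left(K + h\right) = - 4 \left(- (K + h)\right) = - 4 \left(- K - h\right) = 4 K + 4 h$)
$I = -11$ ($I = -19 + \left(4 \cdot 3 + 4 \left(-1\right)\right) = -19 + \left(12 - 4\right) = -19 + 8 = -11$)
$l{\left(-5,5 \right)} I + 8 = 1 \left(-11\right) + 8 = -11 + 8 = -3$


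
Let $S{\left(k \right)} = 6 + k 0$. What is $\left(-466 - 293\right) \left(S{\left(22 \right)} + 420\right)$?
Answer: $-323334$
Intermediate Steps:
$S{\left(k \right)} = 6$ ($S{\left(k \right)} = 6 + 0 = 6$)
$\left(-466 - 293\right) \left(S{\left(22 \right)} + 420\right) = \left(-466 - 293\right) \left(6 + 420\right) = \left(-759\right) 426 = -323334$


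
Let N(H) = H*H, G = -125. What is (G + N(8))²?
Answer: 3721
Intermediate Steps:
N(H) = H²
(G + N(8))² = (-125 + 8²)² = (-125 + 64)² = (-61)² = 3721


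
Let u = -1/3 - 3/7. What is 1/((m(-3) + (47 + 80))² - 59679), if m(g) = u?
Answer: -441/19290638 ≈ -2.2861e-5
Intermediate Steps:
u = -16/21 (u = -1*⅓ - 3*⅐ = -⅓ - 3/7 = -16/21 ≈ -0.76190)
m(g) = -16/21
1/((m(-3) + (47 + 80))² - 59679) = 1/((-16/21 + (47 + 80))² - 59679) = 1/((-16/21 + 127)² - 59679) = 1/((2651/21)² - 59679) = 1/(7027801/441 - 59679) = 1/(-19290638/441) = -441/19290638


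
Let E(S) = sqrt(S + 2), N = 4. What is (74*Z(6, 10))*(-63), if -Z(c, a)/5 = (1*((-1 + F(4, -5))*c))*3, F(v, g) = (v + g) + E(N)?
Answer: -839160 + 419580*sqrt(6) ≈ 1.8860e+5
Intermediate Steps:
E(S) = sqrt(2 + S)
F(v, g) = g + v + sqrt(6) (F(v, g) = (v + g) + sqrt(2 + 4) = (g + v) + sqrt(6) = g + v + sqrt(6))
Z(c, a) = -15*c*(-2 + sqrt(6)) (Z(c, a) = -5*1*((-1 + (-5 + 4 + sqrt(6)))*c)*3 = -5*1*((-1 + (-1 + sqrt(6)))*c)*3 = -5*1*((-2 + sqrt(6))*c)*3 = -5*1*(c*(-2 + sqrt(6)))*3 = -5*c*(-2 + sqrt(6))*3 = -15*c*(-2 + sqrt(6)))
(74*Z(6, 10))*(-63) = (74*(15*6*(2 - sqrt(6))))*(-63) = (74*(180 - 90*sqrt(6)))*(-63) = (13320 - 6660*sqrt(6))*(-63) = -839160 + 419580*sqrt(6)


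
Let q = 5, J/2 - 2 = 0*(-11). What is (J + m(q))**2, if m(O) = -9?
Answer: 25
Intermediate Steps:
J = 4 (J = 4 + 2*(0*(-11)) = 4 + 2*0 = 4 + 0 = 4)
(J + m(q))**2 = (4 - 9)**2 = (-5)**2 = 25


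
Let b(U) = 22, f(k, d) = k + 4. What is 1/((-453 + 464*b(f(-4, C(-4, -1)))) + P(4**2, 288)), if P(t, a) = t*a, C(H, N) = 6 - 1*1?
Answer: 1/14363 ≈ 6.9623e-5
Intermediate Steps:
C(H, N) = 5 (C(H, N) = 6 - 1 = 5)
f(k, d) = 4 + k
P(t, a) = a*t
1/((-453 + 464*b(f(-4, C(-4, -1)))) + P(4**2, 288)) = 1/((-453 + 464*22) + 288*4**2) = 1/((-453 + 10208) + 288*16) = 1/(9755 + 4608) = 1/14363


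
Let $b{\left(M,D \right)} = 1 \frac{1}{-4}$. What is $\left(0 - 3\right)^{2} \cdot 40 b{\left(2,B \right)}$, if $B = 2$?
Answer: $-90$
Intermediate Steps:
$b{\left(M,D \right)} = - \frac{1}{4}$ ($b{\left(M,D \right)} = 1 \left(- \frac{1}{4}\right) = - \frac{1}{4}$)
$\left(0 - 3\right)^{2} \cdot 40 b{\left(2,B \right)} = \left(0 - 3\right)^{2} \cdot 40 \left(- \frac{1}{4}\right) = \left(-3\right)^{2} \cdot 40 \left(- \frac{1}{4}\right) = 9 \cdot 40 \left(- \frac{1}{4}\right) = 360 \left(- \frac{1}{4}\right) = -90$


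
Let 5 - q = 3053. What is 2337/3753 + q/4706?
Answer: -73537/2943603 ≈ -0.024982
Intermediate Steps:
q = -3048 (q = 5 - 1*3053 = 5 - 3053 = -3048)
2337/3753 + q/4706 = 2337/3753 - 3048/4706 = 2337*(1/3753) - 3048*1/4706 = 779/1251 - 1524/2353 = -73537/2943603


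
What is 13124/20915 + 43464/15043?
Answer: 1106473892/314624345 ≈ 3.5168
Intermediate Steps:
13124/20915 + 43464/15043 = 1106473892/314624345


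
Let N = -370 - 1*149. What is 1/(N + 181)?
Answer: -1/338 ≈ -0.0029586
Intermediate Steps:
N = -519 (N = -370 - 149 = -519)
1/(N + 181) = 1/(-519 + 181) = 1/(-338) = -1/338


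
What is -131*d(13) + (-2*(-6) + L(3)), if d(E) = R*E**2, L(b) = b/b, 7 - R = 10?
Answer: 66430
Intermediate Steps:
R = -3 (R = 7 - 1*10 = 7 - 10 = -3)
L(b) = 1
d(E) = -3*E**2
-131*d(13) + (-2*(-6) + L(3)) = -(-393)*13**2 + (-2*(-6) + 1) = -(-393)*169 + (12 + 1) = -131*(-507) + 13 = 66417 + 13 = 66430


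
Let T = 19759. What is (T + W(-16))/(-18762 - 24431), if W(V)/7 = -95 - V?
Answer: -19206/43193 ≈ -0.44466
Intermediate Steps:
W(V) = -665 - 7*V (W(V) = 7*(-95 - V) = -665 - 7*V)
(T + W(-16))/(-18762 - 24431) = (19759 + (-665 - 7*(-16)))/(-18762 - 24431) = (19759 + (-665 + 112))/(-43193) = (19759 - 553)*(-1/43193) = 19206*(-1/43193) = -19206/43193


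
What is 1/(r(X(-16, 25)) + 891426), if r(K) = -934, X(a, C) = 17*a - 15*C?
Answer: 1/890492 ≈ 1.1230e-6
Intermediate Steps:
X(a, C) = -15*C + 17*a
1/(r(X(-16, 25)) + 891426) = 1/(-934 + 891426) = 1/890492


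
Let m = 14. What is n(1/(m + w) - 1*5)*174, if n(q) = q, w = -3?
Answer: -9396/11 ≈ -854.18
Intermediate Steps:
n(1/(m + w) - 1*5)*174 = (1/(14 - 3) - 1*5)*174 = (1/11 - 5)*174 = -54/11*174 = -9396/11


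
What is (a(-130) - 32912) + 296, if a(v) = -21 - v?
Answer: -32507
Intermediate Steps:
(a(-130) - 32912) + 296 = ((-21 - 1*(-130)) - 32912) + 296 = ((-21 + 130) - 32912) + 296 = (109 - 32912) + 296 = -32803 + 296 = -32507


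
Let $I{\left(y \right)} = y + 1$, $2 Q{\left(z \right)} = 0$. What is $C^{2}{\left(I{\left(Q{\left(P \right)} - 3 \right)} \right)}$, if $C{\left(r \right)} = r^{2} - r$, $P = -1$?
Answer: $36$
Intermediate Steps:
$Q{\left(z \right)} = 0$ ($Q{\left(z \right)} = \frac{1}{2} \cdot 0 = 0$)
$I{\left(y \right)} = 1 + y$
$C^{2}{\left(I{\left(Q{\left(P \right)} - 3 \right)} \right)} = \left(\left(1 + \left(0 - 3\right)\right) \left(-1 + \left(1 + \left(0 - 3\right)\right)\right)\right)^{2} = \left(\left(1 - 3\right) \left(-1 + \left(1 - 3\right)\right)\right)^{2} = \left(- 2 \left(-1 - 2\right)\right)^{2} = \left(\left(-2\right) \left(-3\right)\right)^{2} = 6^{2} = 36$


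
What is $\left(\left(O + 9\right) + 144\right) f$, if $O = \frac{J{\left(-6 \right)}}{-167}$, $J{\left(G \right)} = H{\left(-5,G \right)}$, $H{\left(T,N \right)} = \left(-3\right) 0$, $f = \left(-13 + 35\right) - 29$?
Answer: $-1071$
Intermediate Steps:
$f = -7$ ($f = 22 - 29 = -7$)
$H{\left(T,N \right)} = 0$
$J{\left(G \right)} = 0$
$O = 0$ ($O = \frac{0}{-167} = 0 \left(- \frac{1}{167}\right) = 0$)
$\left(\left(O + 9\right) + 144\right) f = \left(\left(0 + 9\right) + 144\right) \left(-7\right) = \left(9 + 144\right) \left(-7\right) = 153 \left(-7\right) = -1071$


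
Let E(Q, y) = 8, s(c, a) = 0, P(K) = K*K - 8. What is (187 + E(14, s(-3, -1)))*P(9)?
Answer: 14235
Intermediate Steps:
P(K) = -8 + K² (P(K) = K² - 8 = -8 + K²)
(187 + E(14, s(-3, -1)))*P(9) = (187 + 8)*(-8 + 9²) = 195*(-8 + 81) = 195*73 = 14235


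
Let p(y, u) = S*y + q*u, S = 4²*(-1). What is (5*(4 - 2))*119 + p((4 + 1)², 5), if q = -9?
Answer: 745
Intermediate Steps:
S = -16 (S = 16*(-1) = -16)
p(y, u) = -16*y - 9*u
(5*(4 - 2))*119 + p((4 + 1)², 5) = (5*(4 - 2))*119 + (-16*(4 + 1)² - 9*5) = (5*2)*119 + (-16*5² - 45) = 10*119 + (-16*25 - 45) = 1190 + (-400 - 45) = 1190 - 445 = 745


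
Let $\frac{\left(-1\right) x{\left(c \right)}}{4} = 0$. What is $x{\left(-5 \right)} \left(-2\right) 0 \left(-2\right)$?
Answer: $0$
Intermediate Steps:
$x{\left(c \right)} = 0$ ($x{\left(c \right)} = \left(-4\right) 0 = 0$)
$x{\left(-5 \right)} \left(-2\right) 0 \left(-2\right) = 0 \left(-2\right) 0 \left(-2\right) = 0 \cdot 0 = 0$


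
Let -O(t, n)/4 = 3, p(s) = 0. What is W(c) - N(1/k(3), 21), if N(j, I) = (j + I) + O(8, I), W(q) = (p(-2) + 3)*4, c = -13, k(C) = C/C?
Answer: 2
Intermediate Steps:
k(C) = 1
O(t, n) = -12 (O(t, n) = -4*3 = -12)
W(q) = 12 (W(q) = (0 + 3)*4 = 3*4 = 12)
N(j, I) = -12 + I + j (N(j, I) = (j + I) - 12 = (I + j) - 12 = -12 + I + j)
W(c) - N(1/k(3), 21) = 12 - (-12 + 21 + 1/1) = 12 - (-12 + 21 + 1) = 12 - 1*10 = 12 - 10 = 2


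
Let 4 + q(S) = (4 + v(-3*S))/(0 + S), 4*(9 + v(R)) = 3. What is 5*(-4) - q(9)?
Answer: -559/36 ≈ -15.528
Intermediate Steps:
v(R) = -33/4 (v(R) = -9 + (1/4)*3 = -9 + 3/4 = -33/4)
q(S) = -4 - 17/(4*S) (q(S) = -4 + (4 - 33/4)/(0 + S) = -4 - 17/(4*S))
5*(-4) - q(9) = 5*(-4) - (-4 - 17/4/9) = -20 - (-4 - 17/4*1/9) = -20 - (-4 - 17/36) = -20 - 1*(-161/36) = -20 + 161/36 = -559/36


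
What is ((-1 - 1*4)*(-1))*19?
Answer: 95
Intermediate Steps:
((-1 - 1*4)*(-1))*19 = ((-1 - 4)*(-1))*19 = -5*(-1)*19 = 5*19 = 95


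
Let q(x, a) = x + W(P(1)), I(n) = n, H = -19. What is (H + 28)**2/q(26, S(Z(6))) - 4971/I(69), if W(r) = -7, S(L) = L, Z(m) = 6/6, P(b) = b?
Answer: -29620/437 ≈ -67.780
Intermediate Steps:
Z(m) = 1 (Z(m) = 6*(1/6) = 1)
q(x, a) = -7 + x (q(x, a) = x - 7 = -7 + x)
(H + 28)**2/q(26, S(Z(6))) - 4971/I(69) = (-19 + 28)**2/(-7 + 26) - 4971/69 = 9**2/19 - 4971*1/69 = 81*(1/19) - 1657/23 = 81/19 - 1657/23 = -29620/437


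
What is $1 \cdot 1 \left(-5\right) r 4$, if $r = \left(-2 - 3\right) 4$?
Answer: $400$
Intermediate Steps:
$r = -20$ ($r = \left(-5\right) 4 = -20$)
$1 \cdot 1 \left(-5\right) r 4 = 1 \cdot 1 \left(-5\right) \left(-20\right) 4 = 1 \left(-5\right) \left(-20\right) 4 = \left(-5\right) \left(-20\right) 4 = 100 \cdot 4 = 400$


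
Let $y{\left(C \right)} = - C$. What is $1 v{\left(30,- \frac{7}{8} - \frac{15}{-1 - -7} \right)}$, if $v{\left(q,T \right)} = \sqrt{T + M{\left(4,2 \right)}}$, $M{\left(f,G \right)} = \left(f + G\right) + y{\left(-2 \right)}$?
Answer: $\frac{\sqrt{74}}{4} \approx 2.1506$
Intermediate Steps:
$M{\left(f,G \right)} = 2 + G + f$ ($M{\left(f,G \right)} = \left(f + G\right) - -2 = \left(G + f\right) + 2 = 2 + G + f$)
$v{\left(q,T \right)} = \sqrt{8 + T}$ ($v{\left(q,T \right)} = \sqrt{T + \left(2 + 2 + 4\right)} = \sqrt{T + 8} = \sqrt{8 + T}$)
$1 v{\left(30,- \frac{7}{8} - \frac{15}{-1 - -7} \right)} = 1 \sqrt{8 - \left(\frac{7}{8} + \frac{15}{-1 - -7}\right)} = 1 \sqrt{8 - \left(\frac{7}{8} + \frac{15}{-1 + 7}\right)} = 1 \sqrt{8 - \left(\frac{7}{8} + \frac{15}{6}\right)} = 1 \sqrt{8 - \frac{27}{8}} = 1 \sqrt{\frac{37}{8}} = 1 \frac{\sqrt{74}}{4} = \frac{\sqrt{74}}{4}$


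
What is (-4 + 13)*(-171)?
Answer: -1539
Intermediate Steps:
(-4 + 13)*(-171) = 9*(-171) = -1539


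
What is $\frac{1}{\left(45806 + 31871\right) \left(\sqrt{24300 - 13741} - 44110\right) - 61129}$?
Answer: $- \frac{3426393599}{11740109385257454890} - \frac{77677 \sqrt{10559}}{11740109385257454890} \approx -2.9253 \cdot 10^{-10}$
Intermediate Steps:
$\frac{1}{\left(45806 + 31871\right) \left(\sqrt{24300 - 13741} - 44110\right) - 61129} = \frac{1}{77677 \left(\sqrt{10559} - 44110\right) - 61129} = \frac{1}{77677 \left(-44110 + \sqrt{10559}\right) - 61129} = \frac{1}{\left(-3426332470 + 77677 \sqrt{10559}\right) - 61129} = \frac{1}{-3426393599 + 77677 \sqrt{10559}}$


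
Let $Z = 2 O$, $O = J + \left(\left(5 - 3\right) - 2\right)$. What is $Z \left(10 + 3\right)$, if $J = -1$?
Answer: $-26$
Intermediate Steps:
$O = -1$ ($O = -1 + \left(\left(5 - 3\right) - 2\right) = -1 + \left(2 - 2\right) = -1 + 0 = -1$)
$Z = -2$ ($Z = 2 \left(-1\right) = -2$)
$Z \left(10 + 3\right) = - 2 \left(10 + 3\right) = \left(-2\right) 13 = -26$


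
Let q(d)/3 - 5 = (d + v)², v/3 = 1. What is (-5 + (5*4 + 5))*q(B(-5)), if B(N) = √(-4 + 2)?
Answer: 720 + 360*I*√2 ≈ 720.0 + 509.12*I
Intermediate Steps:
v = 3 (v = 3*1 = 3)
B(N) = I*√2 (B(N) = √(-2) = I*√2)
q(d) = 15 + 3*(3 + d)² (q(d) = 15 + 3*(d + 3)² = 15 + 3*(3 + d)²)
(-5 + (5*4 + 5))*q(B(-5)) = (-5 + (5*4 + 5))*(15 + 3*(3 + I*√2)²) = (-5 + (20 + 5))*(15 + 3*(3 + I*√2)²) = (-5 + 25)*(15 + 3*(3 + I*√2)²) = 20*(15 + 3*(3 + I*√2)²) = 300 + 60*(3 + I*√2)²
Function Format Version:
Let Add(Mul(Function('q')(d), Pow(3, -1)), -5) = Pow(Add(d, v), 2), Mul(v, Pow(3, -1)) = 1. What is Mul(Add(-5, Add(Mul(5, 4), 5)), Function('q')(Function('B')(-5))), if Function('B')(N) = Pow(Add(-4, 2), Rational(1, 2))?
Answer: Add(720, Mul(360, I, Pow(2, Rational(1, 2)))) ≈ Add(720.00, Mul(509.12, I))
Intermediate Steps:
v = 3 (v = Mul(3, 1) = 3)
Function('B')(N) = Mul(I, Pow(2, Rational(1, 2))) (Function('B')(N) = Pow(-2, Rational(1, 2)) = Mul(I, Pow(2, Rational(1, 2))))
Function('q')(d) = Add(15, Mul(3, Pow(Add(3, d), 2))) (Function('q')(d) = Add(15, Mul(3, Pow(Add(d, 3), 2))) = Add(15, Mul(3, Pow(Add(3, d), 2))))
Mul(Add(-5, Add(Mul(5, 4), 5)), Function('q')(Function('B')(-5))) = Mul(Add(-5, Add(Mul(5, 4), 5)), Add(15, Mul(3, Pow(Add(3, Mul(I, Pow(2, Rational(1, 2)))), 2)))) = Mul(Add(-5, Add(20, 5)), Add(15, Mul(3, Pow(Add(3, Mul(I, Pow(2, Rational(1, 2)))), 2)))) = Mul(Add(-5, 25), Add(15, Mul(3, Pow(Add(3, Mul(I, Pow(2, Rational(1, 2)))), 2)))) = Mul(20, Add(15, Mul(3, Pow(Add(3, Mul(I, Pow(2, Rational(1, 2)))), 2)))) = Add(300, Mul(60, Pow(Add(3, Mul(I, Pow(2, Rational(1, 2)))), 2)))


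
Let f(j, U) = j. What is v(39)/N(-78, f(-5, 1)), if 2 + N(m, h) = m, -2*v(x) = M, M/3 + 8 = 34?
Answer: 39/80 ≈ 0.48750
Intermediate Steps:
M = 78 (M = -24 + 3*34 = -24 + 102 = 78)
v(x) = -39 (v(x) = -½*78 = -39)
N(m, h) = -2 + m
v(39)/N(-78, f(-5, 1)) = -39/(-2 - 78) = -39/(-80) = -39*(-1/80) = 39/80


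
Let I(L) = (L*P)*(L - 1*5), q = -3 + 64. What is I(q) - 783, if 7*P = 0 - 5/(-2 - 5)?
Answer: -3041/7 ≈ -434.43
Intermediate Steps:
q = 61
P = 5/49 (P = (0 - 5/(-2 - 5))/7 = (0 - 5/(-7))/7 = (0 - 1/7*(-5))/7 = (0 + 5/7)/7 = (1/7)*(5/7) = 5/49 ≈ 0.10204)
I(L) = 5*L*(-5 + L)/49 (I(L) = (L*(5/49))*(L - 1*5) = (5*L/49)*(L - 5) = (5*L/49)*(-5 + L) = 5*L*(-5 + L)/49)
I(q) - 783 = (5/49)*61*(-5 + 61) - 783 = (5/49)*61*56 - 783 = 2440/7 - 783 = -3041/7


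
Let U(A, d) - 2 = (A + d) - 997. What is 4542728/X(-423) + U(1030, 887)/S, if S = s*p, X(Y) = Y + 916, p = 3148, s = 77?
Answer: 550569775417/59750614 ≈ 9214.5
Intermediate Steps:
X(Y) = 916 + Y
S = 242396 (S = 77*3148 = 242396)
U(A, d) = -995 + A + d (U(A, d) = 2 + ((A + d) - 997) = 2 + (-997 + A + d) = -995 + A + d)
4542728/X(-423) + U(1030, 887)/S = 4542728/(916 - 423) + (-995 + 1030 + 887)/242396 = 4542728/493 + 922*(1/242396) = 4542728*(1/493) + 461/121198 = 4542728/493 + 461/121198 = 550569775417/59750614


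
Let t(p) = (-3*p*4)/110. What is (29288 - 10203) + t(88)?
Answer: 95377/5 ≈ 19075.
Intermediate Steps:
t(p) = -6*p/55 (t(p) = -12*p*(1/110) = -6*p/55)
(29288 - 10203) + t(88) = (29288 - 10203) - 6/55*88 = 19085 - 48/5 = 95377/5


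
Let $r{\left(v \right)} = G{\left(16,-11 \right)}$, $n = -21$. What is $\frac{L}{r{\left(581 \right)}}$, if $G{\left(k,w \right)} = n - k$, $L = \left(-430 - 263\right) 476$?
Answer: $\frac{329868}{37} \approx 8915.3$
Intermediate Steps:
$L = -329868$ ($L = \left(-693\right) 476 = -329868$)
$G{\left(k,w \right)} = -21 - k$
$r{\left(v \right)} = -37$ ($r{\left(v \right)} = -21 - 16 = -37$)
$\frac{L}{r{\left(581 \right)}} = - \frac{329868}{-37} = \left(-329868\right) \left(- \frac{1}{37}\right) = \frac{329868}{37}$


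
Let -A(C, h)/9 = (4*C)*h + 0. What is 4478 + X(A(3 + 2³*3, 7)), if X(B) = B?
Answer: -2326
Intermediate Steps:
A(C, h) = -36*C*h (A(C, h) = -9*((4*C)*h + 0) = -9*(4*C*h + 0) = -36*C*h)
4478 + X(A(3 + 2³*3, 7)) = 4478 - 36*(3 + 2³*3)*7 = 4478 - 36*(3 + 8*3)*7 = 4478 - 36*(3 + 24)*7 = 4478 - 36*27*7 = 4478 - 6804 = -2326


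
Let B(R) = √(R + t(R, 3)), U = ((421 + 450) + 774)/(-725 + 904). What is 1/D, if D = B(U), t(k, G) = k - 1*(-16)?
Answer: √1101566/6154 ≈ 0.17055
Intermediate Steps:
t(k, G) = 16 + k (t(k, G) = k + 16 = 16 + k)
U = 1645/179 (U = (871 + 774)/179 = 1645*(1/179) = 1645/179 ≈ 9.1899)
B(R) = √(16 + 2*R) (B(R) = √(R + (16 + R)) = √(16 + 2*R))
D = √1101566/179 (D = √(16 + 2*(1645/179)) = √(16 + 3290/179) = √(6154/179) = √1101566/179 ≈ 5.8634)
1/D = 1/(√1101566/179) = √1101566/6154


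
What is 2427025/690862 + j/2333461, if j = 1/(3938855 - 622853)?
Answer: 4694935055826489478/1336431319223444691 ≈ 3.5130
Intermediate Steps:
j = 1/3316002 ≈ 3.0157e-7
2427025/690862 + j/2333461 = 2427025/690862 + (1/3316002)/2333461 = 2427025*(1/690862) + (1/3316002)*(1/2333461) = 2427025/690862 + 1/7737761342922 = 4694935055826489478/1336431319223444691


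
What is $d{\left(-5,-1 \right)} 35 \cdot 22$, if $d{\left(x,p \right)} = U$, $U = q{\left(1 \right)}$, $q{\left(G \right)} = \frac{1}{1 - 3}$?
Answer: $-385$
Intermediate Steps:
$q{\left(G \right)} = - \frac{1}{2}$ ($q{\left(G \right)} = \frac{1}{-2} = - \frac{1}{2}$)
$U = - \frac{1}{2} \approx -0.5$
$d{\left(x,p \right)} = - \frac{1}{2}$
$d{\left(-5,-1 \right)} 35 \cdot 22 = \left(- \frac{1}{2}\right) 35 \cdot 22 = \left(- \frac{35}{2}\right) 22 = -385$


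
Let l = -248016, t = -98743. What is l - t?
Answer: -149273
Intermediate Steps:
l - t = -248016 - 1*(-98743) = -248016 + 98743 = -149273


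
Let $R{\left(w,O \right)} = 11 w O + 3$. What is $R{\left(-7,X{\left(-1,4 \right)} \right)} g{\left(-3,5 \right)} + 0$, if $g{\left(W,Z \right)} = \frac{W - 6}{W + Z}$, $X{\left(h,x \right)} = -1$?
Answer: $-360$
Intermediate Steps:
$R{\left(w,O \right)} = 3 + 11 O w$ ($R{\left(w,O \right)} = 11 O w + 3 = 3 + 11 O w$)
$g{\left(W,Z \right)} = \frac{-6 + W}{W + Z}$
$R{\left(-7,X{\left(-1,4 \right)} \right)} g{\left(-3,5 \right)} + 0 = \left(3 + 11 \left(-1\right) \left(-7\right)\right) \frac{-6 - 3}{-3 + 5} + 0 = \left(3 + 77\right) \frac{1}{2} \left(-9\right) + 0 = 80 \cdot \frac{1}{2} \left(-9\right) + 0 = 80 \left(- \frac{9}{2}\right) + 0 = -360 + 0 = -360$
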